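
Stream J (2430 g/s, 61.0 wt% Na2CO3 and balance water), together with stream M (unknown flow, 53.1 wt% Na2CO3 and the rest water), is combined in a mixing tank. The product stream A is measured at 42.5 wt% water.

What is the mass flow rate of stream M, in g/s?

Let M be the unknown flow. Total out = 2430 + M.
water balance: 947.7 + 0.469·M = 0.425·(2430 + M)
(0.469 − 0.425)·M = 0.425×2430 − 947.7 = 85.05
M = 85.05 / 0.044 = 1933 g/s

1933 g/s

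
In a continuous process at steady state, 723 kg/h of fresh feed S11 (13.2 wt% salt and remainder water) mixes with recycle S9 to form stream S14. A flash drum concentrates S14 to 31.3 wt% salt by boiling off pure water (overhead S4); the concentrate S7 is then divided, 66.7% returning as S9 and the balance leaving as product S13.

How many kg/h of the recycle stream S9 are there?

610.7 kg/h

Overall salt balance (none leaves overhead): salt in fresh feed = salt in product, i.e. 723×0.132 = (1−0.667)·S7·0.313.
S7 = 95.436/(0.313×0.333) = 915.64 kg/h.
Recycle S9 = 0.667×915.64 = 610.73 kg/h.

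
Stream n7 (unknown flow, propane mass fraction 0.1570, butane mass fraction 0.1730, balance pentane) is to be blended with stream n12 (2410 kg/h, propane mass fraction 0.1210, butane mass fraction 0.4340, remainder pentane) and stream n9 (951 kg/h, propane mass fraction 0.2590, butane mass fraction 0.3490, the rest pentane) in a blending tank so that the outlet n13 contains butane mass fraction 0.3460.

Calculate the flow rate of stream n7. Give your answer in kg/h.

1242 kg/h

Let n7 be the unknown flow. Total out = 3361 + n7.
butane balance: 1377.8 + 0.173·n7 = 0.346·(3361 + n7)
(0.173 − 0.346)·n7 = 0.346×3361 − 1377.8 = -214.93
n7 = -214.93 / -0.173 = 1242.4 kg/h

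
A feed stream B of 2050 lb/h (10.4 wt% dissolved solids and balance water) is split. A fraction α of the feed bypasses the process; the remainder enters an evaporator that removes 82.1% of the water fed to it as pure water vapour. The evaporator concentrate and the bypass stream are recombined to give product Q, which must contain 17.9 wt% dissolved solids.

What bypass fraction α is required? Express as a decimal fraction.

0.430

All 2050×0.104 = 213.2 lb/h of dissolved solids reaches Q, so Q = 213.2/0.179 = 1191.1 lb/h and vapour = 858.94 lb/h.
The evaporator receives (1−α)·2050 of feed at 0.896 water and removes 0.821 of that water:
0.821×0.896×(1−α)×2050 = 858.94
(1−α) = 858.94/1508 = 0.5696;  α = 0.4304.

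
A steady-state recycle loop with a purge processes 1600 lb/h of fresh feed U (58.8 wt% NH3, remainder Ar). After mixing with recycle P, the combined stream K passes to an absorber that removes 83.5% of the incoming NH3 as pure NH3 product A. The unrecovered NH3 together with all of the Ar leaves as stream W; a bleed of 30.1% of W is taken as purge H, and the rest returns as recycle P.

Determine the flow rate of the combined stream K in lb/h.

3253 lb/h

Ar enters only via U and leaves only via the purge: 1600×0.412 = 0.301×(Ar in W), and the absorber passes all Ar, so Ar in K = Ar in W = 2190 lb/h.
NH3 in K: m_A = 1600×0.588 + (1−0.301)·(1−0.835)·m_A, so m_A = 940.8/0.8847 = 1063.5 lb/h.
K = 1063.5 + 2190 = 3253.5 lb/h.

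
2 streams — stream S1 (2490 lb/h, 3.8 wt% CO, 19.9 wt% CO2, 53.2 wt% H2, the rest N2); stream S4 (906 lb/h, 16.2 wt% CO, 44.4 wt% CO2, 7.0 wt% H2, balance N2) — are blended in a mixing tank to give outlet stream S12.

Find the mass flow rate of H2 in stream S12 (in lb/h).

1388 lb/h

H2 out = H2 in = 2490×0.532 + 906×0.070 = 1388.1 lb/h.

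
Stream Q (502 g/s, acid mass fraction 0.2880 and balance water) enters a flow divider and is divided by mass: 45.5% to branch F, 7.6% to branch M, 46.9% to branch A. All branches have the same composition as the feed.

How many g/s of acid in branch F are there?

Branch F total = 0.455×502 = 228.41 g/s.
acid in F = 0.288×228.41 = 65.782 g/s.

65.78 g/s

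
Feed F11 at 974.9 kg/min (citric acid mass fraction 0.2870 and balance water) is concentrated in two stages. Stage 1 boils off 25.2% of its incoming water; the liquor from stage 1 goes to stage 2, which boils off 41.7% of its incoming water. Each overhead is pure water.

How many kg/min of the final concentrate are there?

water in feed = 974.9×0.713 = 695.1 kg/min.
After stage 1: water left = (1−0.252)×695.1 = 519.94; stream total = 799.73 kg/min.
After stage 2: water left = (1−0.417)×519.94 = 303.12; final concentrate = 582.92 kg/min.

582.9 kg/min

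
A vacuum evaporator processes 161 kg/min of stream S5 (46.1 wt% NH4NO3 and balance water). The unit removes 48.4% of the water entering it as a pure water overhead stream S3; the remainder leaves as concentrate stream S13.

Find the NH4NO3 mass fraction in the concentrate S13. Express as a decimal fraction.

NH4NO3 is not removed: 161×0.461 = 74.221 kg/min of NH4NO3 enters S13.
water entering = 161×0.539 = 86.779 kg/min; overhead removed = 0.484×86.779 = 42.001 kg/min.
Concentrate = 161 − 42.001 = 119 kg/min.
Mass fraction = 74.221/119 = 0.624.

0.624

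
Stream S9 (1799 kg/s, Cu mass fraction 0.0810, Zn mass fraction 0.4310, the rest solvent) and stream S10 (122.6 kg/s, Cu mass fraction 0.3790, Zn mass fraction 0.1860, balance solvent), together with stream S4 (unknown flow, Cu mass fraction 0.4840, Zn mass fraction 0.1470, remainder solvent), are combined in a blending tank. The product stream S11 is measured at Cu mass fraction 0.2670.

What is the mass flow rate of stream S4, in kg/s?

Let S4 be the unknown flow. Total out = 1921.6 + S4.
Cu balance: 192.18 + 0.484·S4 = 0.267·(1921.6 + S4)
(0.484 − 0.267)·S4 = 0.267×1921.6 − 192.18 = 320.88
S4 = 320.88 / 0.217 = 1478.7 kg/s

1479 kg/s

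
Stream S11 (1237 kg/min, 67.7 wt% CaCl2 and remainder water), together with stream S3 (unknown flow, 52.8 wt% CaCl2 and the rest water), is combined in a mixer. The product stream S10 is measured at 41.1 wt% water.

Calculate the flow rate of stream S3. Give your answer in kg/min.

1785 kg/min

Let S3 be the unknown flow. Total out = 1237 + S3.
water balance: 399.55 + 0.472·S3 = 0.411·(1237 + S3)
(0.472 − 0.411)·S3 = 0.411×1237 − 399.55 = 108.86
S3 = 108.86 / 0.061 = 1784.5 kg/min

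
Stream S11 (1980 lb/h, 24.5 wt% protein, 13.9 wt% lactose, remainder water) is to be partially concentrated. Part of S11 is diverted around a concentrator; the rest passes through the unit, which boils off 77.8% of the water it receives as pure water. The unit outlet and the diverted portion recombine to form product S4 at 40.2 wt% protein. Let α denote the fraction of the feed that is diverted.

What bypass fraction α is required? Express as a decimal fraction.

All 1980×0.245 = 485.1 lb/h of protein reaches S4, so S4 = 485.1/0.402 = 1206.7 lb/h and vapour = 773.28 lb/h.
The evaporator receives (1−α)·1980 of feed at 0.616 water and removes 0.778 of that water:
0.778×0.616×(1−α)×1980 = 773.28
(1−α) = 773.28/948.91 = 0.8149;  α = 0.1851.

0.185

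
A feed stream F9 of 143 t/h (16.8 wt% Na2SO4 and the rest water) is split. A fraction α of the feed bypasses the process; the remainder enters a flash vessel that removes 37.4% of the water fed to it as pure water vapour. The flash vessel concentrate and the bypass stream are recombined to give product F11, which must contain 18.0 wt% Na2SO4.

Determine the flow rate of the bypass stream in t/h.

All 143×0.168 = 24.024 t/h of Na2SO4 reaches F11, so F11 = 24.024/0.180 = 133.47 t/h and vapour = 9.5333 t/h.
The evaporator receives (1−α)·143 of feed at 0.832 water and removes 0.374 of that water:
0.374×0.832×(1−α)×143 = 9.5333
(1−α) = 9.5333/44.497 = 0.2142;  α = 0.7858.
Bypass flow = 0.7858×143 = 112.36 t/h.

112.4 t/h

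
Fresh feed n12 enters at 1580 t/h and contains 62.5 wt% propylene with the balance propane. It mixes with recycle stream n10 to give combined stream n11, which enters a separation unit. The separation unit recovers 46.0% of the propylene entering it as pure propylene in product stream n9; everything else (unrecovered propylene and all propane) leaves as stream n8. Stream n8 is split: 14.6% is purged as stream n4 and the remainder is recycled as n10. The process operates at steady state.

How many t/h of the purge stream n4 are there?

737 t/h

propane enters only via n12 and leaves only via the purge: 1580×0.375 = 0.146×(propane in n8), and the separation unit passes all propane, so propane in n11 = propane in n8 = 4058.2 t/h.
propylene in n11: m_A = 1580×0.625 + (1−0.146)·(1−0.460)·m_A, so m_A = 987.5/0.5388 = 1832.6 t/h.
n8 = (1−0.460)×1832.6 + 4058.2 = 5047.8 t/h.
Purge n4 = 0.146×5047.8 = 736.99 t/h.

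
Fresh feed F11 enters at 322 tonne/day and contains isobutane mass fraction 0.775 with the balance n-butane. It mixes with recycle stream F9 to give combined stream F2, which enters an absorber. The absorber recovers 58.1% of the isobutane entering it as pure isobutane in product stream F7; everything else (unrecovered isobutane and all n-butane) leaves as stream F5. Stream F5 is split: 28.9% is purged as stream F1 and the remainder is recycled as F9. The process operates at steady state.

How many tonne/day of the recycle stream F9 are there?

284.1 tonne/day

n-butane enters only via F11 and leaves only via the purge: 322×0.225 = 0.289×(n-butane in F5), and the absorber passes all n-butane, so n-butane in F2 = n-butane in F5 = 250.69 tonne/day.
isobutane in F2: m_A = 322×0.775 + (1−0.289)·(1−0.581)·m_A, so m_A = 249.55/0.7021 = 355.44 tonne/day.
F5 = (1−0.581)×355.44 + 250.69 = 399.62 tonne/day.
Recycle F9 = (1−0.289)×399.62 = 284.13 tonne/day.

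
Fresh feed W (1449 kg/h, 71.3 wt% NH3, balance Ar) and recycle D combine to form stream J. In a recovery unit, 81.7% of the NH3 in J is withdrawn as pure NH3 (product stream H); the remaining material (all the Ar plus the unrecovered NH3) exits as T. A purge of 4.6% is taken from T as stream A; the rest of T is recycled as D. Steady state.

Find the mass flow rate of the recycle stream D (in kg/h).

8843 kg/h

Ar enters only via W and leaves only via the purge: 1449×0.287 = 0.046×(Ar in T), and the recovery unit passes all Ar, so Ar in J = Ar in T = 9040.5 kg/h.
NH3 in J: m_A = 1449×0.713 + (1−0.046)·(1−0.817)·m_A, so m_A = 1033.1/0.8254 = 1251.7 kg/h.
T = (1−0.817)×1251.7 + 9040.5 = 9269.6 kg/h.
Recycle D = (1−0.046)×9269.6 = 8843.2 kg/h.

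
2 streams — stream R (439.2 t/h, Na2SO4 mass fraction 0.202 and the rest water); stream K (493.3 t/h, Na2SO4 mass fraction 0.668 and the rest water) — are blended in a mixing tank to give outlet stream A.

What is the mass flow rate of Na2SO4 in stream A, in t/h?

Na2SO4 out = Na2SO4 in = 439.2×0.202 + 493.3×0.668 = 418.24 t/h.

418.2 t/h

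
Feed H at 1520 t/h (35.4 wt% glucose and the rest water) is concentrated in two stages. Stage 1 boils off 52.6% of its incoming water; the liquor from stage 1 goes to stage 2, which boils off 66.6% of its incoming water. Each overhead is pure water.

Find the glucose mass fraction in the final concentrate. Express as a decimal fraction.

water in feed = 1520×0.646 = 981.92 t/h.
After stage 1: water left = (1−0.526)×981.92 = 465.43; stream total = 1003.5 t/h.
After stage 2: water left = (1−0.666)×465.43 = 155.45; final concentrate = 693.53 t/h.
glucose fraction = 538.08/693.53 = 0.776.

0.776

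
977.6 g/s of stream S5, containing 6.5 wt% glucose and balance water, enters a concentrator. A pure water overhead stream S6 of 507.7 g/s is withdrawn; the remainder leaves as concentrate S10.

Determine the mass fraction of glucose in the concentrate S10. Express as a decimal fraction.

glucose is not removed: 977.6×0.065 = 63.544 g/s of glucose enters S10.
Concentrate = 977.6 − 507.7 = 469.9 g/s.
Mass fraction = 63.544/469.9 = 0.135.

0.135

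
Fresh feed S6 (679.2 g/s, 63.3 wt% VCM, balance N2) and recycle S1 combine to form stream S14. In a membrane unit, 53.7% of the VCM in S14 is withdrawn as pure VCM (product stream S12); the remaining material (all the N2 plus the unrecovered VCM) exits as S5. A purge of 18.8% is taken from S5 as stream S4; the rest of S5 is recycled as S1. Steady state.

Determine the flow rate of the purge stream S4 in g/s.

309.2 g/s

N2 enters only via S6 and leaves only via the purge: 679.2×0.367 = 0.188×(N2 in S5), and the membrane unit passes all N2, so N2 in S14 = N2 in S5 = 1325.9 g/s.
VCM in S14: m_A = 679.2×0.633 + (1−0.188)·(1−0.537)·m_A, so m_A = 429.93/0.6240 = 688.95 g/s.
S5 = (1−0.537)×688.95 + 1325.9 = 1644.9 g/s.
Purge S4 = 0.188×1644.9 = 309.24 g/s.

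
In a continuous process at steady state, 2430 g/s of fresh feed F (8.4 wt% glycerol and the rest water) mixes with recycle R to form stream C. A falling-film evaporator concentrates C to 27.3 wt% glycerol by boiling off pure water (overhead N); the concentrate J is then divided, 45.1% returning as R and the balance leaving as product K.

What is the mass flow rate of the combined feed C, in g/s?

Overall glycerol balance (none leaves overhead): glycerol in fresh feed = glycerol in product, i.e. 2430×0.084 = (1−0.451)·J·0.273.
J = 204.12/(0.273×0.549) = 1361.9 g/s.
Recycle R = 0.451×1361.9 = 614.22 g/s.
Combined feed C = 2430 + 614.22 = 3044.2 g/s.

3044 g/s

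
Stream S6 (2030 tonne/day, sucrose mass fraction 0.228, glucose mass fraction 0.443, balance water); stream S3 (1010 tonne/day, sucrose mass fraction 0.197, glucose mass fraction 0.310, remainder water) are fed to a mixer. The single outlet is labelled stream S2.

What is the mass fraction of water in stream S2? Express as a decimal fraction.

0.383

Total flow out = 2030 + 1010 = 3040 tonne/day.
water in = 2030×0.329 + 1010×0.493 = 1165.8 tonne/day.
water mass fraction in S2 = 1165.8/3040 = 0.383.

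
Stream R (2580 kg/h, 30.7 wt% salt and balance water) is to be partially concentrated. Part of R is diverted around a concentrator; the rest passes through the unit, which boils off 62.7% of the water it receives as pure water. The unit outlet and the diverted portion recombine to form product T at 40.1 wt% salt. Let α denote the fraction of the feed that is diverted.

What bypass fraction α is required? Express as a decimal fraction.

0.461

All 2580×0.307 = 792.06 kg/h of salt reaches T, so T = 792.06/0.401 = 1975.2 kg/h and vapour = 604.79 kg/h.
The evaporator receives (1−α)·2580 of feed at 0.693 water and removes 0.627 of that water:
0.627×0.693×(1−α)×2580 = 604.79
(1−α) = 604.79/1121 = 0.5395;  α = 0.4605.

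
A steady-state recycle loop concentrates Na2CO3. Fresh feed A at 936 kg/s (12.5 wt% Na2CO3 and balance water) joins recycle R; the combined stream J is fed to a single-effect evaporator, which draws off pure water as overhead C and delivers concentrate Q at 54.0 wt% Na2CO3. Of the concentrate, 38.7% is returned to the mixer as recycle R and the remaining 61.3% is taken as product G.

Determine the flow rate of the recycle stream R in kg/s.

136.8 kg/s

Overall Na2CO3 balance (none leaves overhead): Na2CO3 in fresh feed = Na2CO3 in product, i.e. 936×0.125 = (1−0.387)·Q·0.540.
Q = 117/(0.540×0.613) = 353.45 kg/s.
Recycle R = 0.387×353.45 = 136.79 kg/s.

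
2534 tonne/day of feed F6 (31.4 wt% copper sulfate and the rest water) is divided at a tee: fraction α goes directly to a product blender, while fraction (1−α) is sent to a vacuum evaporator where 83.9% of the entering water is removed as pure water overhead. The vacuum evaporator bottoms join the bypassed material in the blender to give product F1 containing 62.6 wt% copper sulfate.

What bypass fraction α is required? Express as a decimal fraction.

0.134

All 2534×0.314 = 795.68 tonne/day of copper sulfate reaches F1, so F1 = 795.68/0.626 = 1271 tonne/day and vapour = 1263 tonne/day.
The evaporator receives (1−α)·2534 of feed at 0.686 water and removes 0.839 of that water:
0.839×0.686×(1−α)×2534 = 1263
(1−α) = 1263/1458.5 = 0.8660;  α = 0.1340.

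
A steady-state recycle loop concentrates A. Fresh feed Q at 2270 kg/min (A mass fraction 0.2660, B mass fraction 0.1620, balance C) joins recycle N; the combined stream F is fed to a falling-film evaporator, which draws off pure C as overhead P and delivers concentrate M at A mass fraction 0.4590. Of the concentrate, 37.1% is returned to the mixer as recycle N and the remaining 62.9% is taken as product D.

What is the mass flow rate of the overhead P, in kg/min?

Overall A balance (none leaves overhead): A in fresh feed = A in product, i.e. 2270×0.266 = (1−0.371)·M·0.459.
M = 603.82/(0.459×0.629) = 2091.4 kg/min.
Recycle N = 0.371×2091.4 = 775.92 kg/min.
Combined feed F = 2270 + 775.92 = 3045.9 kg/min.
Overhead P = F − M = 3045.9 − 2091.4 = 954.49 kg/min.

954.5 kg/min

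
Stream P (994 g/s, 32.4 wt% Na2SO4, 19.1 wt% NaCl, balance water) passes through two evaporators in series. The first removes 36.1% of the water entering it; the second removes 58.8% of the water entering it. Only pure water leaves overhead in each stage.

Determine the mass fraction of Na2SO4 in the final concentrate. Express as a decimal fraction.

water in feed = 994×0.485 = 482.09 g/s.
After stage 1: water left = (1−0.361)×482.09 = 308.06; stream total = 819.97 g/s.
After stage 2: water left = (1−0.588)×308.06 = 126.92; final concentrate = 638.83 g/s.
Na2SO4 fraction = 322.06/638.83 = 0.504.

0.504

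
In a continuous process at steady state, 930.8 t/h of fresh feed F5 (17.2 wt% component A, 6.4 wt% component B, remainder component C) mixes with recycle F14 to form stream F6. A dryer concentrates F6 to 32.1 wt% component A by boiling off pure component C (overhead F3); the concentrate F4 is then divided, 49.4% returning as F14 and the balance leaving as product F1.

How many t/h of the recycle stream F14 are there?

486.9 t/h

Overall component A balance (none leaves overhead): component A in fresh feed = component A in product, i.e. 930.8×0.172 = (1−0.494)·F4·0.321.
F4 = 160.1/(0.321×0.506) = 985.66 t/h.
Recycle F14 = 0.494×985.66 = 486.92 t/h.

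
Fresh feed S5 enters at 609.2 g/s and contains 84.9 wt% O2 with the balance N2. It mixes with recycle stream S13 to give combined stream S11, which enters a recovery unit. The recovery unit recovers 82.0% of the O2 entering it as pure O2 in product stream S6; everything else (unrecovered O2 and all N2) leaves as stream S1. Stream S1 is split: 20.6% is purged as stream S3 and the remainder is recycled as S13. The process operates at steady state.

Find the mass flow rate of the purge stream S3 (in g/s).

114.4 g/s

N2 enters only via S5 and leaves only via the purge: 609.2×0.151 = 0.206×(N2 in S1), and the recovery unit passes all N2, so N2 in S11 = N2 in S1 = 446.55 g/s.
O2 in S11: m_A = 609.2×0.849 + (1−0.206)·(1−0.820)·m_A, so m_A = 517.21/0.8571 = 603.46 g/s.
S1 = (1−0.820)×603.46 + 446.55 = 555.17 g/s.
Purge S3 = 0.206×555.17 = 114.37 g/s.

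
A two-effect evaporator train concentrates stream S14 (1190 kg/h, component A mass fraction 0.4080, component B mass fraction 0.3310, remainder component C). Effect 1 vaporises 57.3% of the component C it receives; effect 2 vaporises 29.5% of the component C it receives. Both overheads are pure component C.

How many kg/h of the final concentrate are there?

972.9 kg/h

component C in feed = 1190×0.261 = 310.59 kg/h.
After stage 1: component C left = (1−0.573)×310.59 = 132.62; stream total = 1012 kg/h.
After stage 2: component C left = (1−0.295)×132.62 = 93.498; final concentrate = 972.91 kg/h.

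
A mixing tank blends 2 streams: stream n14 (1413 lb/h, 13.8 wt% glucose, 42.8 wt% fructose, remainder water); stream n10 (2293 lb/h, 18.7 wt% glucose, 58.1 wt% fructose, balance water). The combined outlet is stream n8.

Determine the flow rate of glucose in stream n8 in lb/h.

glucose out = glucose in = 1413×0.138 + 2293×0.187 = 623.79 lb/h.

623.8 lb/h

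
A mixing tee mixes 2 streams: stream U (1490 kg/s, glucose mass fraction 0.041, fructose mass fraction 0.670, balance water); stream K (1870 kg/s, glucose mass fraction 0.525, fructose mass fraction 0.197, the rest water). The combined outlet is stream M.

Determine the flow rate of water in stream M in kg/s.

950.5 kg/s

water out = water in = 1490×0.289 + 1870×0.278 = 950.47 kg/s.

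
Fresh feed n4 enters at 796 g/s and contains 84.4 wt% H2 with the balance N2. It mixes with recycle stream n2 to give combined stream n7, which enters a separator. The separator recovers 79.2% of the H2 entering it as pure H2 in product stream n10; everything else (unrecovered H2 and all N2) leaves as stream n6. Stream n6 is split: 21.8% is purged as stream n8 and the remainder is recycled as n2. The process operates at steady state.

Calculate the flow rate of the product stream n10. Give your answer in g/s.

635.4 g/s

H2 in n7: m_A = 796×0.844 + (1−0.218)·(1−0.792)·m_A, so m_A = 671.82/0.8373 = 802.33 g/s.
Product n10 = 0.792×802.33 = 635.44 g/s.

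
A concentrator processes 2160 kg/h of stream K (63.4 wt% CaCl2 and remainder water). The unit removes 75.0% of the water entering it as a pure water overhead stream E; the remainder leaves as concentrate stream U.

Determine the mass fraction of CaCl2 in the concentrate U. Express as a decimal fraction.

CaCl2 is not removed: 2160×0.634 = 1369.4 kg/h of CaCl2 enters U.
water entering = 2160×0.366 = 790.56 kg/h; overhead removed = 0.750×790.56 = 592.92 kg/h.
Concentrate = 2160 − 592.92 = 1567.1 kg/h.
Mass fraction = 1369.4/1567.1 = 0.874.

0.874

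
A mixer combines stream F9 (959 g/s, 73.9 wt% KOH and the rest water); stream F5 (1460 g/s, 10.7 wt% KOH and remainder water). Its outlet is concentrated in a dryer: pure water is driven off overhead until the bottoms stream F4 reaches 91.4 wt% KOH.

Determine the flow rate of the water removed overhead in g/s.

KOH entering = 959×0.739 + 1460×0.107 = 864.92 g/s.
All KOH reports to F4, so F4 = 864.92/0.914 = 946.3 g/s.
Total feed = 2419 g/s; overhead = 2419 − 946.3 = 1472.7 g/s.

1473 g/s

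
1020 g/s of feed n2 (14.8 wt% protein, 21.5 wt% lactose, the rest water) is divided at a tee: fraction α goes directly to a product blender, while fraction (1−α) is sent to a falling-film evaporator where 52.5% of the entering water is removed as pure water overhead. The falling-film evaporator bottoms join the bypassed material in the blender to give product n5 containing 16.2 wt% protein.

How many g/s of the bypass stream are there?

756.4 g/s

All 1020×0.148 = 150.96 g/s of protein reaches n5, so n5 = 150.96/0.162 = 931.85 g/s and vapour = 88.148 g/s.
The evaporator receives (1−α)·1020 of feed at 0.637 water and removes 0.525 of that water:
0.525×0.637×(1−α)×1020 = 88.148
(1−α) = 88.148/341.11 = 0.2584;  α = 0.7416.
Bypass flow = 0.7416×1020 = 756.42 g/s.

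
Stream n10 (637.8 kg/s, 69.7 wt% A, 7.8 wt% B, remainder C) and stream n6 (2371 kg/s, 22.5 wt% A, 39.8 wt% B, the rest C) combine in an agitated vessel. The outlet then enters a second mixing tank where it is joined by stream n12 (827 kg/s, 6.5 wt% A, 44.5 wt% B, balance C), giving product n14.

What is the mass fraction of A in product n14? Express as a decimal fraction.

Overall, product flow = 3835.8 kg/s.
A in = 637.8×0.697 + 2371×0.225 + 827×0.065 = 1031.8 kg/s.
A fraction in n14 = 0.269.

0.269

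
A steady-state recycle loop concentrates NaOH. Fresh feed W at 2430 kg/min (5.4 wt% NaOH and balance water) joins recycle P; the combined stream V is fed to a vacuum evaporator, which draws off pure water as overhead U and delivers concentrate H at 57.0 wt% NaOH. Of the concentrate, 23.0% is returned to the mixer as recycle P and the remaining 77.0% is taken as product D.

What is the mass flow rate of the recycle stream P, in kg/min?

Overall NaOH balance (none leaves overhead): NaOH in fresh feed = NaOH in product, i.e. 2430×0.054 = (1−0.230)·H·0.570.
H = 131.22/(0.570×0.770) = 298.97 kg/min.
Recycle P = 0.230×298.97 = 68.764 kg/min.

68.76 kg/min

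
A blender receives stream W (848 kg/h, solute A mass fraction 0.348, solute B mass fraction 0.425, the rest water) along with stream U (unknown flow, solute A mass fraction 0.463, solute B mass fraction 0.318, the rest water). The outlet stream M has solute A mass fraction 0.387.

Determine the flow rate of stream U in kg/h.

Let U be the unknown flow. Total out = 848 + U.
solute A balance: 295.1 + 0.463·U = 0.387·(848 + U)
(0.463 − 0.387)·U = 0.387×848 − 295.1 = 33.072
U = 33.072 / 0.076 = 435.16 kg/h

435.2 kg/h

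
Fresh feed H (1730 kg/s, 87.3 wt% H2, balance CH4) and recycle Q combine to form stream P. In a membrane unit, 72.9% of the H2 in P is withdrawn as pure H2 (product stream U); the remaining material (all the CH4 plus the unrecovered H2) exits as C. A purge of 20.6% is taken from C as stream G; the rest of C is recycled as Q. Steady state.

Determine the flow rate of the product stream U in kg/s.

H2 in P: m_A = 1730×0.873 + (1−0.206)·(1−0.729)·m_A, so m_A = 1510.3/0.7848 = 1924.4 kg/s.
Product U = 0.729×1924.4 = 1402.9 kg/s.

1403 kg/s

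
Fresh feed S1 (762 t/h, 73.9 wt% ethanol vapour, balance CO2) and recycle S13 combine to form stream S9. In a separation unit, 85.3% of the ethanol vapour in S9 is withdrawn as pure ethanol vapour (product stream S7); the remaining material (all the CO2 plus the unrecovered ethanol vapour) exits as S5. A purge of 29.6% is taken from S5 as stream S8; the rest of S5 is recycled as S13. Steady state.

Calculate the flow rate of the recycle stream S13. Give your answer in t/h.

CO2 enters only via S1 and leaves only via the purge: 762×0.261 = 0.296×(CO2 in S5), and the separation unit passes all CO2, so CO2 in S9 = CO2 in S5 = 671.9 t/h.
ethanol vapour in S9: m_A = 762×0.739 + (1−0.296)·(1−0.853)·m_A, so m_A = 563.12/0.8965 = 628.12 t/h.
S5 = (1−0.853)×628.12 + 671.9 = 764.23 t/h.
Recycle S13 = (1−0.296)×764.23 = 538.02 t/h.

538 t/h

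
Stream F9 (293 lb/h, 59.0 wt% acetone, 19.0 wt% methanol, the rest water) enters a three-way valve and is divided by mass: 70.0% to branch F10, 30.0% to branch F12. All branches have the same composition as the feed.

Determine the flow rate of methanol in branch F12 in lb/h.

Branch F12 total = 0.300×293 = 87.9 lb/h.
methanol in F12 = 0.190×87.9 = 16.701 lb/h.

16.7 lb/h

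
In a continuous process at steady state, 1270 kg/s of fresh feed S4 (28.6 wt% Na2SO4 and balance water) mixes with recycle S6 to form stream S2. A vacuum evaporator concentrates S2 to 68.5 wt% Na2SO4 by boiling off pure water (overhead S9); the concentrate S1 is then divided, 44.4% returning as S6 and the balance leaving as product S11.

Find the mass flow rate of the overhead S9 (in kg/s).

739.8 kg/s

Overall Na2SO4 balance (none leaves overhead): Na2SO4 in fresh feed = Na2SO4 in product, i.e. 1270×0.286 = (1−0.444)·S1·0.685.
S1 = 363.22/(0.685×0.556) = 953.68 kg/s.
Recycle S6 = 0.444×953.68 = 423.44 kg/s.
Combined feed S2 = 1270 + 423.44 = 1693.4 kg/s.
Overhead S9 = S2 − S1 = 1693.4 − 953.68 = 739.75 kg/s.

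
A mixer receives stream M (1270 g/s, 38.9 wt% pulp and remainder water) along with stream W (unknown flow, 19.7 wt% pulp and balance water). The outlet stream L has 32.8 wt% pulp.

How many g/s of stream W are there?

591.4 g/s

Let W be the unknown flow. Total out = 1270 + W.
pulp balance: 494.03 + 0.197·W = 0.328·(1270 + W)
(0.197 − 0.328)·W = 0.328×1270 − 494.03 = -77.47
W = -77.47 / -0.131 = 591.37 g/s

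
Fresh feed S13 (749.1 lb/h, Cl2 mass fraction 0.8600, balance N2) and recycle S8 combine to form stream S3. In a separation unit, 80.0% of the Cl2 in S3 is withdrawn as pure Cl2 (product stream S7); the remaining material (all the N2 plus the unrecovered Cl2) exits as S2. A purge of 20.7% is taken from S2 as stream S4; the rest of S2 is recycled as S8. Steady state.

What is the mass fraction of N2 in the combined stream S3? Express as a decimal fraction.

0.3982

N2 enters only via S13 and leaves only via the purge: 749.1×0.140 = 0.207×(N2 in S2), and the separation unit passes all N2, so N2 in S3 = N2 in S2 = 506.64 lb/h.
Cl2 in S3: m_A = 749.1×0.860 + (1−0.207)·(1−0.800)·m_A, so m_A = 644.23/0.8414 = 765.66 lb/h.
S3 = 765.66 + 506.64 = 1272.3 lb/h.
N2 fraction in S3 = 506.64/1272.3 = 0.3982.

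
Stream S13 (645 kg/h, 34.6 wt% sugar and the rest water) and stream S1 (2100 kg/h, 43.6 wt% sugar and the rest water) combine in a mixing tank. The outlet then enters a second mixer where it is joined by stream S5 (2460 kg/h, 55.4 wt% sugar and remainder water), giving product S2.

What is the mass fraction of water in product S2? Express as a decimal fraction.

Overall, product flow = 5205 kg/h.
water in = 645×0.654 + 2100×0.564 + 2460×0.446 = 2703.4 kg/h.
water fraction in S2 = 0.5194.

0.5194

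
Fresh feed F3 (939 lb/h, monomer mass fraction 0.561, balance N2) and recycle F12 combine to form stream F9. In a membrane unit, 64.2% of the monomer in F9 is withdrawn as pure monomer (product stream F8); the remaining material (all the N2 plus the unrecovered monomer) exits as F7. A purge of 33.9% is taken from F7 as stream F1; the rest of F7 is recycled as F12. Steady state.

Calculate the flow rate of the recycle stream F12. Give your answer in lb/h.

N2 enters only via F3 and leaves only via the purge: 939×0.439 = 0.339×(N2 in F7), and the membrane unit passes all N2, so N2 in F9 = N2 in F7 = 1216 lb/h.
monomer in F9: m_A = 939×0.561 + (1−0.339)·(1−0.642)·m_A, so m_A = 526.78/0.7634 = 690.08 lb/h.
F7 = (1−0.642)×690.08 + 1216 = 1463 lb/h.
Recycle F12 = (1−0.339)×1463 = 967.07 lb/h.

967.1 lb/h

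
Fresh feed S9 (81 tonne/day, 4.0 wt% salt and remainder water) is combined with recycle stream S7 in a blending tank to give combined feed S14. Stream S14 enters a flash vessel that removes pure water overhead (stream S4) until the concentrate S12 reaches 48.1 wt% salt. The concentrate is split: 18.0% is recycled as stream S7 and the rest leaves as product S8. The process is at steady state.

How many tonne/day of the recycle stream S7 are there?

Overall salt balance (none leaves overhead): salt in fresh feed = salt in product, i.e. 81×0.040 = (1−0.180)·S12·0.481.
S12 = 3.24/(0.481×0.820) = 8.2146 tonne/day.
Recycle S7 = 0.180×8.2146 = 1.4786 tonne/day.

1.479 tonne/day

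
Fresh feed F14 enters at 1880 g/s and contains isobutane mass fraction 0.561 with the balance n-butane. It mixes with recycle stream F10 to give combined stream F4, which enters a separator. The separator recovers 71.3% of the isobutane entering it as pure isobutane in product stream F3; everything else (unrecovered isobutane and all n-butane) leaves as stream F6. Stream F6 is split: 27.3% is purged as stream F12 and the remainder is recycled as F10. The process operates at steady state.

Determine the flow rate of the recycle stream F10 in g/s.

n-butane enters only via F14 and leaves only via the purge: 1880×0.439 = 0.273×(n-butane in F6), and the separator passes all n-butane, so n-butane in F4 = n-butane in F6 = 3023.2 g/s.
isobutane in F4: m_A = 1880×0.561 + (1−0.273)·(1−0.713)·m_A, so m_A = 1054.7/0.7914 = 1332.8 g/s.
F6 = (1−0.713)×1332.8 + 3023.2 = 3405.7 g/s.
Recycle F10 = (1−0.273)×3405.7 = 2475.9 g/s.

2476 g/s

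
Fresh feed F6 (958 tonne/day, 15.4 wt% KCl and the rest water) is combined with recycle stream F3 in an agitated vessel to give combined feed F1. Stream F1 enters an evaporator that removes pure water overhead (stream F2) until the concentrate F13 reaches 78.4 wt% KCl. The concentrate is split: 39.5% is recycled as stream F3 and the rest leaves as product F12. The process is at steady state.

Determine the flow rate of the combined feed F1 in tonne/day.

1081 tonne/day

Overall KCl balance (none leaves overhead): KCl in fresh feed = KCl in product, i.e. 958×0.154 = (1−0.395)·F13·0.784.
F13 = 147.53/(0.784×0.605) = 311.04 tonne/day.
Recycle F3 = 0.395×311.04 = 122.86 tonne/day.
Combined feed F1 = 958 + 122.86 = 1080.9 tonne/day.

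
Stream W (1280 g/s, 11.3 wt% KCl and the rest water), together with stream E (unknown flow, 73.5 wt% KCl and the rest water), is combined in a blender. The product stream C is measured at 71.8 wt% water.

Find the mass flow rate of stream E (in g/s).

477.5 g/s

Let E be the unknown flow. Total out = 1280 + E.
water balance: 1135.4 + 0.265·E = 0.718·(1280 + E)
(0.265 − 0.718)·E = 0.718×1280 − 1135.4 = -216.32
E = -216.32 / -0.453 = 477.53 g/s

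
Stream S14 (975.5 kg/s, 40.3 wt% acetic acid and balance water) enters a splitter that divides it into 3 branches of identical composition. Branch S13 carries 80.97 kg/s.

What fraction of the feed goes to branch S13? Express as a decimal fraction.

Fraction to S13 = 80.97/975.5 = 0.0830.

0.083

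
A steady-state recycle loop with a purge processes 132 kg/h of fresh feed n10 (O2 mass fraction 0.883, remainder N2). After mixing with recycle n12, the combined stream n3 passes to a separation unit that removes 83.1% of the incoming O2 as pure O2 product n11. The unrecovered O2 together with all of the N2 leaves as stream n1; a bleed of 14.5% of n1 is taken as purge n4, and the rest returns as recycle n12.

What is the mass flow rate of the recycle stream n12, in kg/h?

110.8 kg/h

N2 enters only via n10 and leaves only via the purge: 132×0.117 = 0.145×(N2 in n1), and the separation unit passes all N2, so N2 in n3 = N2 in n1 = 106.51 kg/h.
O2 in n3: m_A = 132×0.883 + (1−0.145)·(1−0.831)·m_A, so m_A = 116.56/0.8555 = 136.24 kg/h.
n1 = (1−0.831)×136.24 + 106.51 = 129.54 kg/h.
Recycle n12 = (1−0.145)×129.54 = 110.75 kg/h.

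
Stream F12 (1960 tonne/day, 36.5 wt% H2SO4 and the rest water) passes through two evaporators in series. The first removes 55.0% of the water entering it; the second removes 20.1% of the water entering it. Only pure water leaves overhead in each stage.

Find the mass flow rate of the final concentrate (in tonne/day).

water in feed = 1960×0.635 = 1244.6 tonne/day.
After stage 1: water left = (1−0.550)×1244.6 = 560.07; stream total = 1275.5 tonne/day.
After stage 2: water left = (1−0.201)×560.07 = 447.5; final concentrate = 1162.9 tonne/day.

1163 tonne/day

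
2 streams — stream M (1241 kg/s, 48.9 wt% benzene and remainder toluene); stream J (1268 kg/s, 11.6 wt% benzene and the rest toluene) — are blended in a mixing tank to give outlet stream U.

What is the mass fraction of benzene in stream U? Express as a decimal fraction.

Total flow out = 1241 + 1268 = 2509 kg/s.
benzene in = 1241×0.489 + 1268×0.116 = 753.94 kg/s.
benzene mass fraction in U = 753.94/2509 = 0.300.

0.300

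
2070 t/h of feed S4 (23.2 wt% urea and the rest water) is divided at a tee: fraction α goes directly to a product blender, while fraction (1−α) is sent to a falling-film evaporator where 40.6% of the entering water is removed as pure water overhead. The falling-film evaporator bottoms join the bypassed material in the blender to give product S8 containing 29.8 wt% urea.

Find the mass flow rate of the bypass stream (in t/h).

599.7 t/h

All 2070×0.232 = 480.24 t/h of urea reaches S8, so S8 = 480.24/0.298 = 1611.5 t/h and vapour = 458.46 t/h.
The evaporator receives (1−α)·2070 of feed at 0.768 water and removes 0.406 of that water:
0.406×0.768×(1−α)×2070 = 458.46
(1−α) = 458.46/645.44 = 0.7103;  α = 0.2897.
Bypass flow = 0.2897×2070 = 599.68 t/h.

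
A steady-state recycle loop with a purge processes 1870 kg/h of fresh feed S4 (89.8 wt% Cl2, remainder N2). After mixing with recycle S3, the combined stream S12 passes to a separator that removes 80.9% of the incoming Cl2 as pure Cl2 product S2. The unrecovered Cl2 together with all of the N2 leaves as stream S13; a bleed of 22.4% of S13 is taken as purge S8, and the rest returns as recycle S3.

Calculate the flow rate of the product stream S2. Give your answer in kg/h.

Cl2 in S12: m_A = 1870×0.898 + (1−0.224)·(1−0.809)·m_A, so m_A = 1679.3/0.8518 = 1971.5 kg/h.
Product S2 = 0.809×1971.5 = 1594.9 kg/h.

1595 kg/h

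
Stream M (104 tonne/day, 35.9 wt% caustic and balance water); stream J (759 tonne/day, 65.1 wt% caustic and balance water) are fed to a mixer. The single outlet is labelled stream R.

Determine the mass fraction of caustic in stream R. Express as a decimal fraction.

Total flow out = 104 + 759 = 863 tonne/day.
caustic in = 104×0.359 + 759×0.651 = 531.45 tonne/day.
caustic mass fraction in R = 531.45/863 = 0.616.

0.616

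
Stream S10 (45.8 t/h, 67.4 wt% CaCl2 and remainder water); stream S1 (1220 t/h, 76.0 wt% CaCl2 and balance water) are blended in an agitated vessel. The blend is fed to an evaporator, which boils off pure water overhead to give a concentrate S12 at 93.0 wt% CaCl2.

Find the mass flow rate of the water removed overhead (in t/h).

CaCl2 entering = 45.8×0.674 + 1220×0.760 = 958.07 t/h.
All CaCl2 reports to S12, so S12 = 958.07/0.930 = 1030.2 t/h.
Total feed = 1265.8 t/h; overhead = 1265.8 − 1030.2 = 235.62 t/h.

235.6 t/h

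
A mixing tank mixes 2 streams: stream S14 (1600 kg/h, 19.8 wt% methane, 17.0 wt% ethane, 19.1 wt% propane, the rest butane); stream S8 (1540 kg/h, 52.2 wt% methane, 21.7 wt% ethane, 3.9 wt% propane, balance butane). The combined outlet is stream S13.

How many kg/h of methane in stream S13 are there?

methane out = methane in = 1600×0.198 + 1540×0.522 = 1120.7 kg/h.

1121 kg/h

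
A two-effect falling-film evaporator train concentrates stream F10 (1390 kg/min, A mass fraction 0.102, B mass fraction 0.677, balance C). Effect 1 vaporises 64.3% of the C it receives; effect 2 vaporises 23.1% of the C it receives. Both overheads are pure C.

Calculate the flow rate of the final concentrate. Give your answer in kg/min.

1167 kg/min

C in feed = 1390×0.221 = 307.19 kg/min.
After stage 1: C left = (1−0.643)×307.19 = 109.67; stream total = 1192.5 kg/min.
After stage 2: C left = (1−0.231)×109.67 = 84.334; final concentrate = 1167.1 kg/min.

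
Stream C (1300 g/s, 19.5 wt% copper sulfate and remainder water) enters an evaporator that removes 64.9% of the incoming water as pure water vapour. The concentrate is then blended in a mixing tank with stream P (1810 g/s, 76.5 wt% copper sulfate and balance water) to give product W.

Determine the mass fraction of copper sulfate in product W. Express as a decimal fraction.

0.6739

Vapour removed = 0.649×0.805×1300 = 679.18 g/s; concentrate = 620.82 g/s.
copper sulfate reaching the mixer = 253.5 (from concentrate) + 1810×0.765 = 1638.2 g/s.
Product flow = 620.82 + 1810 = 2430.8 g/s; copper sulfate fraction = 0.6739.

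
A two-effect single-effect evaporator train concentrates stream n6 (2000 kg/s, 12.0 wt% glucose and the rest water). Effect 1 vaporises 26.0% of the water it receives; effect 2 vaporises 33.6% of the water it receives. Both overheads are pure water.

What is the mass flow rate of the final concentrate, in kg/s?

1105 kg/s

water in feed = 2000×0.880 = 1760 kg/s.
After stage 1: water left = (1−0.260)×1760 = 1302.4; stream total = 1542.4 kg/s.
After stage 2: water left = (1−0.336)×1302.4 = 864.79; final concentrate = 1104.8 kg/s.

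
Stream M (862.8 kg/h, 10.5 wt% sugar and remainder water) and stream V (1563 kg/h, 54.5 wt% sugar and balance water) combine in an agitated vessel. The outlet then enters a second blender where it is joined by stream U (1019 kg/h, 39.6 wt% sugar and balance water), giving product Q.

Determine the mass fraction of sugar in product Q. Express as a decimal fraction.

Overall, product flow = 3444.8 kg/h.
sugar in = 862.8×0.105 + 1563×0.545 + 1019×0.396 = 1346 kg/h.
sugar fraction in Q = 0.3907.

0.3907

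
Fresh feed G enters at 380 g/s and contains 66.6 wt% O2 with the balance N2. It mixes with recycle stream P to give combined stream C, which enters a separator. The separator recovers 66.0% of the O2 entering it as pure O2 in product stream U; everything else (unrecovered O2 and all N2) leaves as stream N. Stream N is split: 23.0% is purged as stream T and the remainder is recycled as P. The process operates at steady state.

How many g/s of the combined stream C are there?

894.7 g/s

N2 enters only via G and leaves only via the purge: 380×0.334 = 0.230×(N2 in N), and the separator passes all N2, so N2 in C = N2 in N = 551.83 g/s.
O2 in C: m_A = 380×0.666 + (1−0.230)·(1−0.660)·m_A, so m_A = 253.08/0.7382 = 342.83 g/s.
C = 342.83 + 551.83 = 894.66 g/s.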